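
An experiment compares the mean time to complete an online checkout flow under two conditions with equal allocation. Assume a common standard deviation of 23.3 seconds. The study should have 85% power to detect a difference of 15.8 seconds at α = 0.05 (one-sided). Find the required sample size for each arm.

For two equal groups, n per group = 2·((z_α + z_β)·σ/δ)².
z_α = 1.645; z_β = 1.036 (power 85%).
n = 2 × (2.681 × 23.3 / 15.8)² = 2 × 15.63 = 31.26
Round up: n = 32 per group.

32 per group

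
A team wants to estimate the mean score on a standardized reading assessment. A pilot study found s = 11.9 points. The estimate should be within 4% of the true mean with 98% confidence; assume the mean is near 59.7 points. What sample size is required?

135

For a mean, the margin of error is E = z·σ/√n, so n = (zσ/E)².
At 98% confidence, z = 2.326.
E = 4% of 59.7 = 2.388 points.
n = (2.326 × 11.9 / 2.388)² = 134.35
Round up: n = 135.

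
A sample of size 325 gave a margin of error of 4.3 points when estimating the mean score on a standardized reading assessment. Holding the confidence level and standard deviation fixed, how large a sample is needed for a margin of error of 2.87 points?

Margin of error scales as 1/√n, so n₂ = n₁·(E₁/E₂)².
n₂ = 325 × (4.3/2.87)² = 325 × 2.245 = 729.62
Round up: n₂ = 730.

730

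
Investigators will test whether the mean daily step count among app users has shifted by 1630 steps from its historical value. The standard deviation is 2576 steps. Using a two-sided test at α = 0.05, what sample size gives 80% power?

For a one-sample z-test, n = ((z_{α/2} + z_β)·σ/δ)².
z_{α/2} = 1.960 (two-sided α = 0.05); z_β = 0.842 (power 80% → β = 0.2).
n = (2.802 × 2576 / 1630)² = 19.61
Round up: n = 20.

n = 20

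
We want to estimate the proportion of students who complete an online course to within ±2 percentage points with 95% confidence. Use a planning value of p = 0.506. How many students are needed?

For a proportion with margin E = 0.02 at 95% confidence, z = 1.960.
n = p̂(1−p̂)(z/E)² = 0.506 × 0.494 × (1.960/0.02)² = 2400.65
Round up: n = 2401.

2401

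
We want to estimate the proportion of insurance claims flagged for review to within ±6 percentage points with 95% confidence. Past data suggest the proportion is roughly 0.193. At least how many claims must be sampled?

167

For a proportion with margin E = 0.06 at 95% confidence, z = 1.960.
n = p̂(1−p̂)(z/E)² = 0.193 × 0.807 × (1.960/0.06)² = 166.20
Round up: n = 167.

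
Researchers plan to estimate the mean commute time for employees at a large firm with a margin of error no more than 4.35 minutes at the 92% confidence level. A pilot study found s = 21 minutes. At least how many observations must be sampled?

For a mean, the margin of error is E = z·σ/√n, so n = (zσ/E)².
At 92% confidence, z = 1.751.
n = (1.751 × 21 / 4.35)² = 71.45
Round up: n = 72.

n = 72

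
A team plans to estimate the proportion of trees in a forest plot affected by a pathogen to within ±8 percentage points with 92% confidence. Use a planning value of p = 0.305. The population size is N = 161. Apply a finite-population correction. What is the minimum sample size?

63

For a proportion with margin E = 0.08 at 92% confidence, z = 1.751.
n = p̂(1−p̂)(z/E)² = 0.305 × 0.695 × (1.751/0.08)² = 101.55 — call this n₀.
Finite-population correction with N = 161: n = n₀ / (1 + (n₀−1)/N) = 101.55 / 1.625 = 62.49
Round up: n = 63.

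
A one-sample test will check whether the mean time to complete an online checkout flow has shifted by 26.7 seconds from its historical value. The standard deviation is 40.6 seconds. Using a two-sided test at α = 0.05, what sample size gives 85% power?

n = 21

For a one-sample z-test, n = ((z_{α/2} + z_β)·σ/δ)².
z_{α/2} = 1.960 (two-sided α = 0.05); z_β = 1.036 (power 85% → β = 0.15).
n = (2.996 × 40.6 / 26.7)² = 20.75
Round up: n = 21.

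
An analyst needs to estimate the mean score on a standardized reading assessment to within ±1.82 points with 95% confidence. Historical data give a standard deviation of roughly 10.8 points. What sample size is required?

n = 136

For a mean, the margin of error is E = z·σ/√n, so n = (zσ/E)².
At 95% confidence, z = 1.960.
n = (1.960 × 10.8 / 1.82)² = 135.27
Round up: n = 136.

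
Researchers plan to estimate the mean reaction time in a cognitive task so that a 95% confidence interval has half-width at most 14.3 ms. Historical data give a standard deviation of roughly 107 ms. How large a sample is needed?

For a mean, the margin of error is E = z·σ/√n, so n = (zσ/E)².
At 95% confidence, z = 1.960.
n = (1.960 × 107 / 14.3)² = 215.08
Round up: n = 216.

n = 216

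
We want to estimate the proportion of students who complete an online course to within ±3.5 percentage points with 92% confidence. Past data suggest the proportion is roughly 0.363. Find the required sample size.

579

For a proportion with margin E = 0.035 at 92% confidence, z = 1.751.
n = p̂(1−p̂)(z/E)² = 0.363 × 0.637 × (1.751/0.035)² = 578.74
Round up: n = 579.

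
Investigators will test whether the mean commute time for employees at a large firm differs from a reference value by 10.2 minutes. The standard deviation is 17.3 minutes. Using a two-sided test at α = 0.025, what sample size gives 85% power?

31

For a one-sample z-test, n = ((z_{α/2} + z_β)·σ/δ)².
z_{α/2} = 2.241 (two-sided α = 0.025); z_β = 1.036 (power 85% → β = 0.15).
n = (3.277 × 17.3 / 10.2)² = 30.89
Round up: n = 31.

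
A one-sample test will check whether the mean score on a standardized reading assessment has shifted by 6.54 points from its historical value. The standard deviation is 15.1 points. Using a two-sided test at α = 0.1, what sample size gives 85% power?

39

For a one-sample z-test, n = ((z_{α/2} + z_β)·σ/δ)².
z_{α/2} = 1.645 (two-sided α = 0.1); z_β = 1.036 (power 85% → β = 0.15).
n = (2.681 × 15.1 / 6.54)² = 38.32
Round up: n = 39.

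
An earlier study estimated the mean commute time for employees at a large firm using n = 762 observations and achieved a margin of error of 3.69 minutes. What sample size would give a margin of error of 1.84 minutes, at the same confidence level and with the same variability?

Margin of error scales as 1/√n, so n₂ = n₁·(E₁/E₂)².
n₂ = 762 × (3.69/1.84)² = 762 × 4.022 = 3064.76
Round up: n₂ = 3065.

3065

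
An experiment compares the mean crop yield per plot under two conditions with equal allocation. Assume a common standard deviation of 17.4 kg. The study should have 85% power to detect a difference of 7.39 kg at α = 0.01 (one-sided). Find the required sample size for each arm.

For two equal groups, n per group = 2·((z_α + z_β)·σ/δ)².
z_α = 2.326; z_β = 1.036 (power 85%).
n = 2 × (3.362 × 17.4 / 7.39)² = 2 × 62.66 = 125.32
Round up: n = 126 per group.

126 per group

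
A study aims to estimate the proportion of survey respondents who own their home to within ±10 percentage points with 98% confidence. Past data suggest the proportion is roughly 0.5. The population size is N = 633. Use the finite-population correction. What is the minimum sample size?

For a proportion with margin E = 0.1 at 98% confidence, z = 2.326.
n = p̂(1−p̂)(z/E)² = 0.5 × 0.5 × (2.326/0.1)² = 135.26 — call this n₀.
Finite-population correction with N = 633: n = n₀ / (1 + (n₀−1)/N) = 135.26 / 1.212 = 111.60
Round up: n = 112.

112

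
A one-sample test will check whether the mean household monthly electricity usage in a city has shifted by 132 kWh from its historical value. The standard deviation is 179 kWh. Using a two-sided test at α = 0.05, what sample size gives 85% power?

For a one-sample z-test, n = ((z_{α/2} + z_β)·σ/δ)².
z_{α/2} = 1.960 (two-sided α = 0.05); z_β = 1.036 (power 85% → β = 0.15).
n = (2.996 × 179 / 132)² = 16.51
Round up: n = 17.

17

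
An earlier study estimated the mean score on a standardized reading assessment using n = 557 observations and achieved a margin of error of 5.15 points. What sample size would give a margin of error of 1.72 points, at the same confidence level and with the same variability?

Margin of error scales as 1/√n, so n₂ = n₁·(E₁/E₂)².
n₂ = 557 × (5.15/1.72)² = 557 × 8.965 = 4993.51
Round up: n₂ = 4994.

n = 4994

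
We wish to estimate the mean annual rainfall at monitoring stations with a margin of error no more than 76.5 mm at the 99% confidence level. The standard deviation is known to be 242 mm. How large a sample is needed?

67

For a mean, the margin of error is E = z·σ/√n, so n = (zσ/E)².
At 99% confidence, z = 2.576.
n = (2.576 × 242 / 76.5)² = 66.40
Round up: n = 67.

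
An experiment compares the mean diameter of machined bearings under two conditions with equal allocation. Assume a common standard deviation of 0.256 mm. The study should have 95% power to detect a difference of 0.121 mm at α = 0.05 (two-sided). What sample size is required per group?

117 per group

For two equal groups, n per group = 2·((z_{α/2} + z_β)·σ/δ)².
z_{α/2} = 1.960; z_β = 1.645 (power 95%).
n = 2 × (3.605 × 0.256 / 0.121)² = 2 × 58.17 = 116.34
Round up: n = 117 per group.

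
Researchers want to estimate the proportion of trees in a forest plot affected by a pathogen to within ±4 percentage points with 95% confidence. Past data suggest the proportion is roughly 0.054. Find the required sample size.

For a proportion with margin E = 0.04 at 95% confidence, z = 1.960.
n = p̂(1−p̂)(z/E)² = 0.054 × 0.946 × (1.960/0.04)² = 122.65
Round up: n = 123.

123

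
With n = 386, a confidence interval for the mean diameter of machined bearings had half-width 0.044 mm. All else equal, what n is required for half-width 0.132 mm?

n = 43

Margin of error scales as 1/√n, so n₂ = n₁·(E₁/E₂)².
n₂ = 386 × (0.044/0.132)² = 386 × 0.1111 = 42.88
Round up: n₂ = 43.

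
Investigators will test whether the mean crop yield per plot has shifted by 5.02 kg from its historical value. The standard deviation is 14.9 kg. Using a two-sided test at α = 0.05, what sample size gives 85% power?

For a one-sample z-test, n = ((z_{α/2} + z_β)·σ/δ)².
z_{α/2} = 1.960 (two-sided α = 0.05); z_β = 1.036 (power 85% → β = 0.15).
n = (2.996 × 14.9 / 5.02)² = 79.08
Round up: n = 80.

80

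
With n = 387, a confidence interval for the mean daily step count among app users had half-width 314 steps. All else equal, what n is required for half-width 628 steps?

Margin of error scales as 1/√n, so n₂ = n₁·(E₁/E₂)².
n₂ = 387 × (314/628)² = 387 × 0.25 = 96.75
Round up: n₂ = 97.

97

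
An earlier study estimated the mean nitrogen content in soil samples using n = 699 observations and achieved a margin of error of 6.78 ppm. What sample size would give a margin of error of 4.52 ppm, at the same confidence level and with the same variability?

Margin of error scales as 1/√n, so n₂ = n₁·(E₁/E₂)².
n₂ = 699 × (6.78/4.52)² = 699 × 2.25 = 1572.75
Round up: n₂ = 1573.

n = 1573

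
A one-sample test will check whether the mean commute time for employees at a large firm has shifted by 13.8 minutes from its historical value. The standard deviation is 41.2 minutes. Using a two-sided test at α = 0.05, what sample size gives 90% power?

94

For a one-sample z-test, n = ((z_{α/2} + z_β)·σ/δ)².
z_{α/2} = 1.960 (two-sided α = 0.05); z_β = 1.282 (power 90% → β = 0.1).
n = (3.242 × 41.2 / 13.8)² = 93.68
Round up: n = 94.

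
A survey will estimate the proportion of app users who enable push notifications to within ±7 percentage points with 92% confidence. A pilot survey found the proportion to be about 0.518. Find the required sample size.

For a proportion with margin E = 0.07 at 92% confidence, z = 1.751.
n = p̂(1−p̂)(z/E)² = 0.518 × 0.482 × (1.751/0.07)² = 156.23
Round up: n = 157.

157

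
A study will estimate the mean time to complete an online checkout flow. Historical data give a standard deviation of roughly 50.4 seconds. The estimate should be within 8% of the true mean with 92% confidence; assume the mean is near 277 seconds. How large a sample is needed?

n = 16

For a mean, the margin of error is E = z·σ/√n, so n = (zσ/E)².
At 92% confidence, z = 1.751.
E = 8% of 277 = 22.16 seconds.
n = (1.751 × 50.4 / 22.16)² = 15.86
Round up: n = 16.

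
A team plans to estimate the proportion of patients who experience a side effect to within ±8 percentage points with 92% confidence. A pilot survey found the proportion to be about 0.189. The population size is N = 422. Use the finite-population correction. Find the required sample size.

For a proportion with margin E = 0.08 at 92% confidence, z = 1.751.
n = p̂(1−p̂)(z/E)² = 0.189 × 0.811 × (1.751/0.08)² = 73.43 — call this n₀.
Finite-population correction with N = 422: n = n₀ / (1 + (n₀−1)/N) = 73.43 / 1.172 = 62.65
Round up: n = 63.

63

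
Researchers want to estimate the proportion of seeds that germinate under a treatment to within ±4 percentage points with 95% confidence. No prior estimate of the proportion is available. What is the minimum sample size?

For a proportion with margin E = 0.04 at 95% confidence, z = 1.960.
With no prior estimate, use p = 0.5, which maximizes p(1−p) at 0.25.
n = 0.25 × (z/E)² = 0.25 × (1.960/0.04)² = 600.25
Round up: n = 601.

601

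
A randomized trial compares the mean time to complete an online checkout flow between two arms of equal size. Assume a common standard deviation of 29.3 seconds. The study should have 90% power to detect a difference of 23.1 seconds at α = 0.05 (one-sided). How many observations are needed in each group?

28 per group

For two equal groups, n per group = 2·((z_α + z_β)·σ/δ)².
z_α = 1.645; z_β = 1.282 (power 90%).
n = 2 × (2.927 × 29.3 / 23.1)² = 2 × 13.78 = 27.56
Round up: n = 28 per group.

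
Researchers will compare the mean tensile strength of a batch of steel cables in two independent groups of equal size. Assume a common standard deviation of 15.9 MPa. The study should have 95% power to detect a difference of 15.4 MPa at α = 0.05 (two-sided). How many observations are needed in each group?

28 per group

For two equal groups, n per group = 2·((z_{α/2} + z_β)·σ/δ)².
z_{α/2} = 1.960; z_β = 1.645 (power 95%).
n = 2 × (3.605 × 15.9 / 15.4)² = 2 × 13.85 = 27.70
Round up: n = 28 per group.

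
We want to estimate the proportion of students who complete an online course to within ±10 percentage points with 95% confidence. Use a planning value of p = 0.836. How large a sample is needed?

For a proportion with margin E = 0.1 at 95% confidence, z = 1.960.
n = p̂(1−p̂)(z/E)² = 0.836 × 0.164 × (1.960/0.1)² = 52.67
Round up: n = 53.

53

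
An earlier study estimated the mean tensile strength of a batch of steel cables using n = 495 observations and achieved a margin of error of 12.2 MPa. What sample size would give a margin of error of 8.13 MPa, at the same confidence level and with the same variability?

n = 1115

Margin of error scales as 1/√n, so n₂ = n₁·(E₁/E₂)².
n₂ = 495 × (12.2/8.13)² = 495 × 2.252 = 1114.74
Round up: n₂ = 1115.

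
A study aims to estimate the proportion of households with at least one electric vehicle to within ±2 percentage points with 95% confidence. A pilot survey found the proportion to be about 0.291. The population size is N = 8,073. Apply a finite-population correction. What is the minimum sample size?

n = 1592

For a proportion with margin E = 0.02 at 95% confidence, z = 1.960.
n = p̂(1−p̂)(z/E)² = 0.291 × 0.709 × (1.960/0.02)² = 1981.49 — call this n₀.
Finite-population correction with N = 8,073: n = n₀ / (1 + (n₀−1)/N) = 1981.49 / 1.245 = 1591.56
Round up: n = 1592.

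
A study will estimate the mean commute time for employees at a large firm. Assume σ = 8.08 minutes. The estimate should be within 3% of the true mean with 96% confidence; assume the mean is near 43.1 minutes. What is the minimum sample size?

For a mean, the margin of error is E = z·σ/√n, so n = (zσ/E)².
At 96% confidence, z = 2.054.
E = 3% of 43.1 = 1.293 minutes.
n = (2.054 × 8.08 / 1.293)² = 164.75
Round up: n = 165.

165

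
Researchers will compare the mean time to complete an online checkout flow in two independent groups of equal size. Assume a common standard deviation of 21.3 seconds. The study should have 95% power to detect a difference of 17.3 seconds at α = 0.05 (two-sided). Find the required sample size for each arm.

40 per group

For two equal groups, n per group = 2·((z_{α/2} + z_β)·σ/δ)².
z_{α/2} = 1.960; z_β = 1.645 (power 95%).
n = 2 × (3.605 × 21.3 / 17.3)² = 2 × 19.70 = 39.40
Round up: n = 40 per group.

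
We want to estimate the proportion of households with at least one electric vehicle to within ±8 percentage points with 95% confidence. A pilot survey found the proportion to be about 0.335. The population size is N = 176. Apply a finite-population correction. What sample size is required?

77

For a proportion with margin E = 0.08 at 95% confidence, z = 1.960.
n = p̂(1−p̂)(z/E)² = 0.335 × 0.665 × (1.960/0.08)² = 133.72 — call this n₀.
Finite-population correction with N = 176: n = n₀ / (1 + (n₀−1)/N) = 133.72 / 1.754 = 76.24
Round up: n = 77.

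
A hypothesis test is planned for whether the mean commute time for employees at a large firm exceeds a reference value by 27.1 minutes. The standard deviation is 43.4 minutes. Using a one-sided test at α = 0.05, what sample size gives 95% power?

For a one-sample z-test, n = ((z_α + z_β)·σ/δ)².
z_α = 1.645 (one-sided α = 0.05); z_β = 1.645 (power 95% → β = 0.05).
n = (3.290 × 43.4 / 27.1)² = 27.76
Round up: n = 28.

28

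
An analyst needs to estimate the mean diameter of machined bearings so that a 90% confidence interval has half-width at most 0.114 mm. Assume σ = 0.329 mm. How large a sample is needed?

23

For a mean, the margin of error is E = z·σ/√n, so n = (zσ/E)².
At 90% confidence, z = 1.645.
n = (1.645 × 0.329 / 0.114)² = 22.54
Round up: n = 23.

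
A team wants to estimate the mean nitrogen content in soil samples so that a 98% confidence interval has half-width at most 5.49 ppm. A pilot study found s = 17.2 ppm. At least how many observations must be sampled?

n = 54

For a mean, the margin of error is E = z·σ/√n, so n = (zσ/E)².
At 98% confidence, z = 2.326.
n = (2.326 × 17.2 / 5.49)² = 53.10
Round up: n = 54.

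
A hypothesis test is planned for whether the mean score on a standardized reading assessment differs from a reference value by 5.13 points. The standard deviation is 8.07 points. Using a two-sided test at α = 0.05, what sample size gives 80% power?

For a one-sample z-test, n = ((z_{α/2} + z_β)·σ/δ)².
z_{α/2} = 1.960 (two-sided α = 0.05); z_β = 0.842 (power 80% → β = 0.2).
n = (2.802 × 8.07 / 5.13)² = 19.43
Round up: n = 20.

20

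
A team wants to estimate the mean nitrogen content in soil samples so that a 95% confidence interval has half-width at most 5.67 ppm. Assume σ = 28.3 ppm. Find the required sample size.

96

For a mean, the margin of error is E = z·σ/√n, so n = (zσ/E)².
At 95% confidence, z = 1.960.
n = (1.960 × 28.3 / 5.67)² = 95.70
Round up: n = 96.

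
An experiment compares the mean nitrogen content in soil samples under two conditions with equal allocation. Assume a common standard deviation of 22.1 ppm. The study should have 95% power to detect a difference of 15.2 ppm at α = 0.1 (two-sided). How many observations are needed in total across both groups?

For two equal groups, n per group = 2·((z_{α/2} + z_β)·σ/δ)².
z_{α/2} = 1.645; z_β = 1.645 (power 95%).
n = 2 × (3.290 × 22.1 / 15.2)² = 2 × 22.88 = 45.76
Round up: n = 46 per group.
Total across both groups: 2 × 46 = 92.

92 total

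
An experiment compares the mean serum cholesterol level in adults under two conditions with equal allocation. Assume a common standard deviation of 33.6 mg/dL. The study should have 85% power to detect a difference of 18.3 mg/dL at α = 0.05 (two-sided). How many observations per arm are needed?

61 per group

For two equal groups, n per group = 2·((z_{α/2} + z_β)·σ/δ)².
z_{α/2} = 1.960; z_β = 1.036 (power 85%).
n = 2 × (2.996 × 33.6 / 18.3)² = 2 × 30.26 = 60.52
Round up: n = 61 per group.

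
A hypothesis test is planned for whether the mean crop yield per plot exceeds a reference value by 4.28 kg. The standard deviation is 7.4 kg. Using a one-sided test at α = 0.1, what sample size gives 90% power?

20

For a one-sample z-test, n = ((z_α + z_β)·σ/δ)².
z_α = 1.282 (one-sided α = 0.1); z_β = 1.282 (power 90% → β = 0.1).
n = (2.564 × 7.4 / 4.28)² = 19.65
Round up: n = 20.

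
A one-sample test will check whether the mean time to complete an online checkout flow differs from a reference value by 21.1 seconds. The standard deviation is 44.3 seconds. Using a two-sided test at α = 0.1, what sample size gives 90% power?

For a one-sample z-test, n = ((z_{α/2} + z_β)·σ/δ)².
z_{α/2} = 1.645 (two-sided α = 0.1); z_β = 1.282 (power 90% → β = 0.1).
n = (2.927 × 44.3 / 21.1)² = 37.76
Round up: n = 38.

38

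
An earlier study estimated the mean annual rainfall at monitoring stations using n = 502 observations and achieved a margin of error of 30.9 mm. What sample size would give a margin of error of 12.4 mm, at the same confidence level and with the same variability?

3118

Margin of error scales as 1/√n, so n₂ = n₁·(E₁/E₂)².
n₂ = 502 × (30.9/12.4)² = 502 × 6.21 = 3117.42
Round up: n₂ = 3118.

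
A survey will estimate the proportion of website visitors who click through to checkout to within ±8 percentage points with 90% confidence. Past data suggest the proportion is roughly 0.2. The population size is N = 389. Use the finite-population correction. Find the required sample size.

58

For a proportion with margin E = 0.08 at 90% confidence, z = 1.645.
n = p̂(1−p̂)(z/E)² = 0.2 × 0.8 × (1.645/0.08)² = 67.65 — call this n₀.
Finite-population correction with N = 389: n = n₀ / (1 + (n₀−1)/N) = 67.65 / 1.171 = 57.77
Round up: n = 58.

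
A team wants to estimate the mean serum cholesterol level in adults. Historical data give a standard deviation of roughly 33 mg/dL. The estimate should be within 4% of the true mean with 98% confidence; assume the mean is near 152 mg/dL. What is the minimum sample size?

For a mean, the margin of error is E = z·σ/√n, so n = (zσ/E)².
At 98% confidence, z = 2.326.
E = 4% of 152 = 6.08 mg/dL.
n = (2.326 × 33 / 6.08)² = 159.38
Round up: n = 160.

160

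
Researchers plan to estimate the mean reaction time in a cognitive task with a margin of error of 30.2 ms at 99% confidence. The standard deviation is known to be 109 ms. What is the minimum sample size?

87

For a mean, the margin of error is E = z·σ/√n, so n = (zσ/E)².
At 99% confidence, z = 2.576.
n = (2.576 × 109 / 30.2)² = 86.44
Round up: n = 87.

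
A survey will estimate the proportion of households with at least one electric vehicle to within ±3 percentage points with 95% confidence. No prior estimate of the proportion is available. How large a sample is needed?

1068

For a proportion with margin E = 0.03 at 95% confidence, z = 1.960.
With no prior estimate, use p = 0.5, which maximizes p(1−p) at 0.25.
n = 0.25 × (z/E)² = 0.25 × (1.960/0.03)² = 1067.11
Round up: n = 1068.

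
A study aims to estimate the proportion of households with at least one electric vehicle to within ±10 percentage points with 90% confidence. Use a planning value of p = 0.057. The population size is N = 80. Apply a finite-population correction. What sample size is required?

13

For a proportion with margin E = 0.1 at 90% confidence, z = 1.645.
n = p̂(1−p̂)(z/E)² = 0.057 × 0.943 × (1.645/0.1)² = 14.55 — call this n₀.
Finite-population correction with N = 80: n = n₀ / (1 + (n₀−1)/N) = 14.55 / 1.169 = 12.45
Round up: n = 13.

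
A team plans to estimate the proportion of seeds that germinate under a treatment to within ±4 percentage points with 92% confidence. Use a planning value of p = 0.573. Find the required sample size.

For a proportion with margin E = 0.04 at 92% confidence, z = 1.751.
n = p̂(1−p̂)(z/E)² = 0.573 × 0.427 × (1.751/0.04)² = 468.85
Round up: n = 469.

n = 469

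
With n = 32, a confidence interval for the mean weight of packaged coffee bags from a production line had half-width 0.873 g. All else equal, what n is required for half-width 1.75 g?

n = 8

Margin of error scales as 1/√n, so n₂ = n₁·(E₁/E₂)².
n₂ = 32 × (0.873/1.75)² = 32 × 0.2489 = 7.96
Round up: n₂ = 8.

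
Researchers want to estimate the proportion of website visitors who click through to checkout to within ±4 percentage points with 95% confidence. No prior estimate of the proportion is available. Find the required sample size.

601

For a proportion with margin E = 0.04 at 95% confidence, z = 1.960.
With no prior estimate, use p = 0.5, which maximizes p(1−p) at 0.25.
n = 0.25 × (z/E)² = 0.25 × (1.960/0.04)² = 600.25
Round up: n = 601.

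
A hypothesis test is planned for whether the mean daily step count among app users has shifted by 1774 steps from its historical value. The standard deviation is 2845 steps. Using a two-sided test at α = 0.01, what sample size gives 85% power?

n = 34

For a one-sample z-test, n = ((z_{α/2} + z_β)·σ/δ)².
z_{α/2} = 2.576 (two-sided α = 0.01); z_β = 1.036 (power 85% → β = 0.15).
n = (3.612 × 2845 / 1774)² = 33.55
Round up: n = 34.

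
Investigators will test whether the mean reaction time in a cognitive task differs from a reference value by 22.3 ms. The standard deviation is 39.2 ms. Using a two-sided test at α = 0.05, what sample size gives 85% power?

n = 28

For a one-sample z-test, n = ((z_{α/2} + z_β)·σ/δ)².
z_{α/2} = 1.960 (two-sided α = 0.05); z_β = 1.036 (power 85% → β = 0.15).
n = (2.996 × 39.2 / 22.3)² = 27.74
Round up: n = 28.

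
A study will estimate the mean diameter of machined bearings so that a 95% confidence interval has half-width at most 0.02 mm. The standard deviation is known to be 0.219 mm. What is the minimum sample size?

n = 461

For a mean, the margin of error is E = z·σ/√n, so n = (zσ/E)².
At 95% confidence, z = 1.960.
n = (1.960 × 0.219 / 0.02)² = 460.62
Round up: n = 461.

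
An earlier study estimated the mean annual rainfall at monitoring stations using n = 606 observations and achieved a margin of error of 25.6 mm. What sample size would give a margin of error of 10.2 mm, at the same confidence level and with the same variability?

Margin of error scales as 1/√n, so n₂ = n₁·(E₁/E₂)².
n₂ = 606 × (25.6/10.2)² = 606 × 6.299 = 3817.19
Round up: n₂ = 3818.

3818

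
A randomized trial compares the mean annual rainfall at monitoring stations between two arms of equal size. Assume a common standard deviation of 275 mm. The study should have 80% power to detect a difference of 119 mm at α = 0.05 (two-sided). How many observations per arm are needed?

84 per group

For two equal groups, n per group = 2·((z_{α/2} + z_β)·σ/δ)².
z_{α/2} = 1.960; z_β = 0.842 (power 80%).
n = 2 × (2.802 × 275 / 119)² = 2 × 41.93 = 83.86
Round up: n = 84 per group.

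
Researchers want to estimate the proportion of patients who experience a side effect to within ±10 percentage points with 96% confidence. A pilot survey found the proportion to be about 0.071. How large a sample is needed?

28

For a proportion with margin E = 0.1 at 96% confidence, z = 2.054.
n = p̂(1−p̂)(z/E)² = 0.071 × 0.929 × (2.054/0.1)² = 27.83
Round up: n = 28.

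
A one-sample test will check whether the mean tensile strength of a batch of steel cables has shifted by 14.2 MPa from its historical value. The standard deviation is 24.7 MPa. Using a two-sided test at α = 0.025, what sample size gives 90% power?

For a one-sample z-test, n = ((z_{α/2} + z_β)·σ/δ)².
z_{α/2} = 2.241 (two-sided α = 0.025); z_β = 1.282 (power 90% → β = 0.1).
n = (3.523 × 24.7 / 14.2)² = 37.55
Round up: n = 38.

38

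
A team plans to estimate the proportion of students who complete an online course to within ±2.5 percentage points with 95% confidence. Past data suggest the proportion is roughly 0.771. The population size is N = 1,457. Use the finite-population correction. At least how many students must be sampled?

For a proportion with margin E = 0.025 at 95% confidence, z = 1.960.
n = p̂(1−p̂)(z/E)² = 0.771 × 0.229 × (1.960/0.025)² = 1085.23 — call this n₀.
Finite-population correction with N = 1,457: n = n₀ / (1 + (n₀−1)/N) = 1085.23 / 1.744 = 622.26
Round up: n = 623.

623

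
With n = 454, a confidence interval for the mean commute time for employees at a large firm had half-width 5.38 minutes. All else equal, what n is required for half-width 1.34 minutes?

7319

Margin of error scales as 1/√n, so n₂ = n₁·(E₁/E₂)².
n₂ = 454 × (5.38/1.34)² = 454 × 16.12 = 7318.48
Round up: n₂ = 7319.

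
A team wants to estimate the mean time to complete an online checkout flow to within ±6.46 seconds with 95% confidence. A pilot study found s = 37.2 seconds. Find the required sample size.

128

For a mean, the margin of error is E = z·σ/√n, so n = (zσ/E)².
At 95% confidence, z = 1.960.
n = (1.960 × 37.2 / 6.46)² = 127.39
Round up: n = 128.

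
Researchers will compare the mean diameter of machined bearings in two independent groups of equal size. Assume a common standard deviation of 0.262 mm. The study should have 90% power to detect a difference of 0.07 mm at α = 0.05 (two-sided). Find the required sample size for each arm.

295 per group

For two equal groups, n per group = 2·((z_{α/2} + z_β)·σ/δ)².
z_{α/2} = 1.960; z_β = 1.282 (power 90%).
n = 2 × (3.242 × 0.262 / 0.07)² = 2 × 147.24 = 294.48
Round up: n = 295 per group.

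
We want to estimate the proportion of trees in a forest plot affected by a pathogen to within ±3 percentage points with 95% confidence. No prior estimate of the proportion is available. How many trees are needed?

For a proportion with margin E = 0.03 at 95% confidence, z = 1.960.
With no prior estimate, use p = 0.5, which maximizes p(1−p) at 0.25.
n = 0.25 × (z/E)² = 0.25 × (1.960/0.03)² = 1067.11
Round up: n = 1068.

1068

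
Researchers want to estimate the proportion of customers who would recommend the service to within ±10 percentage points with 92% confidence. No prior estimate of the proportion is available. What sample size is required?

n = 77

For a proportion with margin E = 0.1 at 92% confidence, z = 1.751.
With no prior estimate, use p = 0.5, which maximizes p(1−p) at 0.25.
n = 0.25 × (z/E)² = 0.25 × (1.751/0.1)² = 76.65
Round up: n = 77.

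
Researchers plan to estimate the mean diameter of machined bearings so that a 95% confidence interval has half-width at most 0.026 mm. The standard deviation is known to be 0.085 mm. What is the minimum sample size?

For a mean, the margin of error is E = z·σ/√n, so n = (zσ/E)².
At 95% confidence, z = 1.960.
n = (1.960 × 0.085 / 0.026)² = 41.06
Round up: n = 42.

42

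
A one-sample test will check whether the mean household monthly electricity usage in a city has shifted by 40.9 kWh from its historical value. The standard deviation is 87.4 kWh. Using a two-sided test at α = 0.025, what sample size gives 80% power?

For a one-sample z-test, n = ((z_{α/2} + z_β)·σ/δ)².
z_{α/2} = 2.241 (two-sided α = 0.025); z_β = 0.842 (power 80% → β = 0.2).
n = (3.083 × 87.4 / 40.9)² = 43.40
Round up: n = 44.

n = 44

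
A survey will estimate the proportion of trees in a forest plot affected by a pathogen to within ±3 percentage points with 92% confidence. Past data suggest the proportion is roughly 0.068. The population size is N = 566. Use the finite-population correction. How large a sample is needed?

For a proportion with margin E = 0.03 at 92% confidence, z = 1.751.
n = p̂(1−p̂)(z/E)² = 0.068 × 0.932 × (1.751/0.03)² = 215.90 — call this n₀.
Finite-population correction with N = 566: n = n₀ / (1 + (n₀−1)/N) = 215.90 / 1.38 = 156.45
Round up: n = 157.

157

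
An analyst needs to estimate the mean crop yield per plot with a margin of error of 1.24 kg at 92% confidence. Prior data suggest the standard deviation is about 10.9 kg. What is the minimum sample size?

For a mean, the margin of error is E = z·σ/√n, so n = (zσ/E)².
At 92% confidence, z = 1.751.
n = (1.751 × 10.9 / 1.24)² = 236.91
Round up: n = 237.

237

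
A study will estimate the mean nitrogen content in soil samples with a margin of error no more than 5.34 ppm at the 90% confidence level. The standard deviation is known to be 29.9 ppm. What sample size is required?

85

For a mean, the margin of error is E = z·σ/√n, so n = (zσ/E)².
At 90% confidence, z = 1.645.
n = (1.645 × 29.9 / 5.34)² = 84.84
Round up: n = 85.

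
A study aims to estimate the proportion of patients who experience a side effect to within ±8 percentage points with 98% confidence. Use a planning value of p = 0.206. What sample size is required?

For a proportion with margin E = 0.08 at 98% confidence, z = 2.326.
n = p̂(1−p̂)(z/E)² = 0.206 × 0.794 × (2.326/0.08)² = 138.27
Round up: n = 139.

139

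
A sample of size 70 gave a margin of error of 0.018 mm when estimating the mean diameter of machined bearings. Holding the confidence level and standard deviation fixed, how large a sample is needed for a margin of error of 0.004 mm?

n = 1418

Margin of error scales as 1/√n, so n₂ = n₁·(E₁/E₂)².
n₂ = 70 × (0.018/0.004)² = 70 × 20.25 = 1417.50
Round up: n₂ = 1418.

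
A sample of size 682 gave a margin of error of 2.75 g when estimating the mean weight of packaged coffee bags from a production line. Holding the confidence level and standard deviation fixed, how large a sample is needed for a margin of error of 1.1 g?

Margin of error scales as 1/√n, so n₂ = n₁·(E₁/E₂)².
n₂ = 682 × (2.75/1.1)² = 682 × 6.25 = 4262.50
Round up: n₂ = 4263.

n = 4263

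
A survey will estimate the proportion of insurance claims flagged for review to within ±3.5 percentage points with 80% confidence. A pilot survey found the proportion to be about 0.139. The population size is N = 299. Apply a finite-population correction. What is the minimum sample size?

105

For a proportion with margin E = 0.035 at 80% confidence, z = 1.282.
n = p̂(1−p̂)(z/E)² = 0.139 × 0.861 × (1.282/0.035)² = 160.57 — call this n₀.
Finite-population correction with N = 299: n = n₀ / (1 + (n₀−1)/N) = 160.57 / 1.534 = 104.67
Round up: n = 105.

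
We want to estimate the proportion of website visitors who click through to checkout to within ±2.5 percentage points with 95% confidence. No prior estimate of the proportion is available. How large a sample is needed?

For a proportion with margin E = 0.025 at 95% confidence, z = 1.960.
With no prior estimate, use p = 0.5, which maximizes p(1−p) at 0.25.
n = 0.25 × (z/E)² = 0.25 × (1.960/0.025)² = 1536.64
Round up: n = 1537.

n = 1537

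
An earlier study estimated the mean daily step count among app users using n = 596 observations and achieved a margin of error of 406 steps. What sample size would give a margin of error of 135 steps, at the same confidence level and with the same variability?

Margin of error scales as 1/√n, so n₂ = n₁·(E₁/E₂)².
n₂ = 596 × (406/135)² = 596 × 9.044 = 5390.22
Round up: n₂ = 5391.

5391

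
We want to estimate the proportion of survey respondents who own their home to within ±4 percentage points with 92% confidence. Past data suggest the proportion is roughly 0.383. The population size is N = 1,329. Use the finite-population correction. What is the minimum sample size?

For a proportion with margin E = 0.04 at 92% confidence, z = 1.751.
n = p̂(1−p̂)(z/E)² = 0.383 × 0.617 × (1.751/0.04)² = 452.83 — call this n₀.
Finite-population correction with N = 1,329: n = n₀ / (1 + (n₀−1)/N) = 452.83 / 1.34 = 337.93
Round up: n = 338.

338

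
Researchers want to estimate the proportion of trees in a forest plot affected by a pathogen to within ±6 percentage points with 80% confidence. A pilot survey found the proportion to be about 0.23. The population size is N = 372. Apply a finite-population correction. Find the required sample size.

For a proportion with margin E = 0.06 at 80% confidence, z = 1.282.
n = p̂(1−p̂)(z/E)² = 0.23 × 0.77 × (1.282/0.06)² = 80.85 — call this n₀.
Finite-population correction with N = 372: n = n₀ / (1 + (n₀−1)/N) = 80.85 / 1.215 = 66.54
Round up: n = 67.

67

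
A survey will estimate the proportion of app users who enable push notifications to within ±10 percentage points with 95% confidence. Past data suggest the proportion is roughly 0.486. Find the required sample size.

For a proportion with margin E = 0.1 at 95% confidence, z = 1.960.
n = p̂(1−p̂)(z/E)² = 0.486 × 0.514 × (1.960/0.1)² = 95.96
Round up: n = 96.

n = 96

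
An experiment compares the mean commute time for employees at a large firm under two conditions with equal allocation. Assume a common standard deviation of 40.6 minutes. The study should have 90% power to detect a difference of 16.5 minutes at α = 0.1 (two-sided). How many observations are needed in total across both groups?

For two equal groups, n per group = 2·((z_{α/2} + z_β)·σ/δ)².
z_{α/2} = 1.645; z_β = 1.282 (power 90%).
n = 2 × (2.927 × 40.6 / 16.5)² = 2 × 51.87 = 103.74
Round up: n = 104 per group.
Total across both groups: 2 × 104 = 208.

208 total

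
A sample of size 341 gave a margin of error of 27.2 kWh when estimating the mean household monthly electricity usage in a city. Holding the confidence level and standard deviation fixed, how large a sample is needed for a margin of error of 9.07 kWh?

3067

Margin of error scales as 1/√n, so n₂ = n₁·(E₁/E₂)².
n₂ = 341 × (27.2/9.07)² = 341 × 8.993 = 3066.61
Round up: n₂ = 3067.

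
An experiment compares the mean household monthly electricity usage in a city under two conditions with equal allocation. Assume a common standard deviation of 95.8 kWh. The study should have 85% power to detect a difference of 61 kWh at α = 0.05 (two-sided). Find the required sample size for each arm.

45 per group

For two equal groups, n per group = 2·((z_{α/2} + z_β)·σ/δ)².
z_{α/2} = 1.960; z_β = 1.036 (power 85%).
n = 2 × (2.996 × 95.8 / 61)² = 2 × 22.14 = 44.28
Round up: n = 45 per group.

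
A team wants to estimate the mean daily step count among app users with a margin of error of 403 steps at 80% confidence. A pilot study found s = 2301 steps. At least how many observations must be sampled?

n = 54

For a mean, the margin of error is E = z·σ/√n, so n = (zσ/E)².
At 80% confidence, z = 1.282.
n = (1.282 × 2301 / 403)² = 53.58
Round up: n = 54.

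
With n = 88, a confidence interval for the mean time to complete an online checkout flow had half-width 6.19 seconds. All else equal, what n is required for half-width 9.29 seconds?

n = 40

Margin of error scales as 1/√n, so n₂ = n₁·(E₁/E₂)².
n₂ = 88 × (6.19/9.29)² = 88 × 0.444 = 39.07
Round up: n₂ = 40.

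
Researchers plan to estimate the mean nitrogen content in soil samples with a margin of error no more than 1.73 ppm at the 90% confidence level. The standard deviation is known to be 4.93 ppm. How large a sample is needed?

22

For a mean, the margin of error is E = z·σ/√n, so n = (zσ/E)².
At 90% confidence, z = 1.645.
n = (1.645 × 4.93 / 1.73)² = 21.98
Round up: n = 22.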